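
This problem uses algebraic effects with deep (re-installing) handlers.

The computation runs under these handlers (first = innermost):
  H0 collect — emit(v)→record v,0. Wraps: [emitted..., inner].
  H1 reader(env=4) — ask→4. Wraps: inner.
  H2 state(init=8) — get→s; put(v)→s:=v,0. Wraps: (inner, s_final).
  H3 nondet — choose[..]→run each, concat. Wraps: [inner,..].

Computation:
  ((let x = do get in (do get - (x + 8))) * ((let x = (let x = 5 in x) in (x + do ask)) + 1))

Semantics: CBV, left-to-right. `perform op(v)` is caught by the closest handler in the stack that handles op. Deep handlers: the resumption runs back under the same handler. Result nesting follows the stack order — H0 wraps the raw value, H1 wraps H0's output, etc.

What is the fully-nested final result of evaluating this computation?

Answer: [([-80], 8)]

Evaluation trace:
get @ H2 ⇒ 8
get @ H2 ⇒ 8
ask @ H1 ⇒ 4
H0 returns [-80]
H1 returns [-80]
H2 returns ([-80], 8)
H3 returns [([-80], 8)]
= [([-80], 8)]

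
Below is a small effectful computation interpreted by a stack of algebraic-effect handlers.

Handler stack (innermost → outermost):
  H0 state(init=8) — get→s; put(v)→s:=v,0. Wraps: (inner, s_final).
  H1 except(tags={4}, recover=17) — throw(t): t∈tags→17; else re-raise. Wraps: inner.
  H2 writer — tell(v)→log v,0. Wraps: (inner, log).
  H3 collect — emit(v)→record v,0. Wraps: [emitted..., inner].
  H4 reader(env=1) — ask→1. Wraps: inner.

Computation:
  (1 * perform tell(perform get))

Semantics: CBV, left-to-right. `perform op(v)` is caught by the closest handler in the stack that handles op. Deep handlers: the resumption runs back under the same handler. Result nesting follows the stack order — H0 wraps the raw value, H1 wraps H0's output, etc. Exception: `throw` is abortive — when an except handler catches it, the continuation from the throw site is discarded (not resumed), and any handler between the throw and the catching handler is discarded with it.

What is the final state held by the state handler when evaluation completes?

Answer: 8

Step-by-step:
get @ H0 ⇒ 8
tell(8) @ H2 ⇒ log+=8
H0 returns (0, 8)
H1 returns (0, 8)
H2 returns ((0, 8), (8))
H3 returns [((0, 8), (8))]
H4 returns [((0, 8), (8))]
= [((0, 8), (8))]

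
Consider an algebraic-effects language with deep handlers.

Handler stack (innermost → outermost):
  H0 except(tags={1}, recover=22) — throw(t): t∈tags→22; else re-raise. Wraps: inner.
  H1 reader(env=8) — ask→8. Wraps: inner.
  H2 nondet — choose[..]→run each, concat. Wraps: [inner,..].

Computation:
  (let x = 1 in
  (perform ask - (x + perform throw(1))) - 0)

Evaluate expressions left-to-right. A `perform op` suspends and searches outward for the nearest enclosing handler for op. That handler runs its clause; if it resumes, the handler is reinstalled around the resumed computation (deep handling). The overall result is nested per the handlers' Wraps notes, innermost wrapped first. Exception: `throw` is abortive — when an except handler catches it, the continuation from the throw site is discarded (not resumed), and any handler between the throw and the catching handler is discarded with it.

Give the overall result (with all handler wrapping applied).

Answer: [22]

Evaluation trace:
ask @ H1 ⇒ 8
throw(1) @ H0 caught ⇒ 22
H1 returns 22
H2 returns [22]
= [22]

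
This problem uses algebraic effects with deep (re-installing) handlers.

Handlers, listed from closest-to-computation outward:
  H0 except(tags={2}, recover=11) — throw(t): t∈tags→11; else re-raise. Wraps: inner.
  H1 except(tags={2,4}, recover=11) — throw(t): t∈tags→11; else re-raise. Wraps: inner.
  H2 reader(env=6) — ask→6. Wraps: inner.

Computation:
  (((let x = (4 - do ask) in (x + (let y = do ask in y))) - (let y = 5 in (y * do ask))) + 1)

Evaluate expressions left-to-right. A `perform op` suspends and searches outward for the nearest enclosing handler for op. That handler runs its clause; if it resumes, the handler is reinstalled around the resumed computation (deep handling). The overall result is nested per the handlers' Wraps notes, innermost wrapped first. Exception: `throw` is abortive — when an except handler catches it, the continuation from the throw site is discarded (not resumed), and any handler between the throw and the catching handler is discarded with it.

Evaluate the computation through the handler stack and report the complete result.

Answer: -25

Evaluation trace:
ask @ H2 ⇒ 6
ask @ H2 ⇒ 6
ask @ H2 ⇒ 6
H0 returns -25
H1 returns -25
H2 returns -25
= -25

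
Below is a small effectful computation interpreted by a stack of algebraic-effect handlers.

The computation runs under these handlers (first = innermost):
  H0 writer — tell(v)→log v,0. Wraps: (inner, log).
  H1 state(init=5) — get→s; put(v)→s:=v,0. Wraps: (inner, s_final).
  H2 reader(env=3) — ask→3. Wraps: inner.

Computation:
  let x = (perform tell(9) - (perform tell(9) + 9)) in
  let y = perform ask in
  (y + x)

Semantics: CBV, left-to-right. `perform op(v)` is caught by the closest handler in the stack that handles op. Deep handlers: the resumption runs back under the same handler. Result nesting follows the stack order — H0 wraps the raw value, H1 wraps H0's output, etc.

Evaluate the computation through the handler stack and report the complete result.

Step-by-step:
tell(9) @ H0 ⇒ log+=9
tell(9) @ H0 ⇒ log+=9
ask @ H2 ⇒ 3
H0 returns (-6, (9, 9))
H1 returns ((-6, (9, 9)), 5)
H2 returns ((-6, (9, 9)), 5)
= ((-6, (9, 9)), 5)

Answer: ((-6, (9, 9)), 5)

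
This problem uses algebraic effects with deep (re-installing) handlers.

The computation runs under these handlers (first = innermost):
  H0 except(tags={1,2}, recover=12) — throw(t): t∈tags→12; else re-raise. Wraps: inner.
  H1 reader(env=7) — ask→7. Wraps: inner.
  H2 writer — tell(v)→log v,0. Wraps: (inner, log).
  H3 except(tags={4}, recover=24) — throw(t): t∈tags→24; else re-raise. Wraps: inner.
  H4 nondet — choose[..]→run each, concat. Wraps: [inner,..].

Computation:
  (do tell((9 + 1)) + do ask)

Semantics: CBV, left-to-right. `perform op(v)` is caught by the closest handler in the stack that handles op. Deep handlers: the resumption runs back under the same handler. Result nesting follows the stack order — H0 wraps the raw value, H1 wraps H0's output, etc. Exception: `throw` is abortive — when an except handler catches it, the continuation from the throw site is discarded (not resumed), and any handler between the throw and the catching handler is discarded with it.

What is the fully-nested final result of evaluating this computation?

Answer: [(7, (10))]

Evaluation trace:
tell(10) @ H2 ⇒ log+=10
ask @ H1 ⇒ 7
H0 returns 7
H1 returns 7
H2 returns (7, (10))
H3 returns (7, (10))
H4 returns [(7, (10))]
= [(7, (10))]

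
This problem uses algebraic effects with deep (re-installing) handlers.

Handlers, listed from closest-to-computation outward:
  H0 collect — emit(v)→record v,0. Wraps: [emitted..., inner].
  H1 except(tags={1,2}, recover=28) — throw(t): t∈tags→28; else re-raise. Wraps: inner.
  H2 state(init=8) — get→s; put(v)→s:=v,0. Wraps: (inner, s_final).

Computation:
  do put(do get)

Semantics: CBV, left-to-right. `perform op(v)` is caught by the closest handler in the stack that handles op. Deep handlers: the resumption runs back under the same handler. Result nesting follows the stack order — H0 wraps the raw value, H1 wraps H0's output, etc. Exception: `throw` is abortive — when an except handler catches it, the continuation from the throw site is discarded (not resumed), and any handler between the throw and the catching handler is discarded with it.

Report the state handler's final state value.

Step-by-step:
get @ H2 ⇒ 8
put(8) @ H2 ⇒ s:=8
H0 returns [0]
H1 returns [0]
H2 returns ([0], 8)
= ([0], 8)

Answer: 8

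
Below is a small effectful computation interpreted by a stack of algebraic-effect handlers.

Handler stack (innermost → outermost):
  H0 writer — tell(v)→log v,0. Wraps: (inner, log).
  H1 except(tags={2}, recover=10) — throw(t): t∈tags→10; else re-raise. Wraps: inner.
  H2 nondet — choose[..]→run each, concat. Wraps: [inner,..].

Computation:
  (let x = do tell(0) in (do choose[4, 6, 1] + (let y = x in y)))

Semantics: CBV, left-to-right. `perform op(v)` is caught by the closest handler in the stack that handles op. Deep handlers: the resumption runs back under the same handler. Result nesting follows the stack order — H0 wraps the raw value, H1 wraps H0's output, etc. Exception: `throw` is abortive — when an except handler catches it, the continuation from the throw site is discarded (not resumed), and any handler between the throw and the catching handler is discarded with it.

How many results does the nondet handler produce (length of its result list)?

Step-by-step:
tell(0) @ H0 ⇒ log+=0
choose[4, 6, 1] @ H2
  branch[0] choose=4:
    H0 returns (4, (0))
    H1 returns (4, (0))
    H2 returns [(4, (0))]
  branch[1] choose=6:
    H0 returns (6, (0))
    H1 returns (6, (0))
    H2 returns [(6, (0))]
  branch[2] choose=1:
    H0 returns (1, (0))
    H1 returns (1, (0))
    H2 returns [(1, (0))]
= [(4, (0)), (6, (0)), (1, (0))]

Answer: 3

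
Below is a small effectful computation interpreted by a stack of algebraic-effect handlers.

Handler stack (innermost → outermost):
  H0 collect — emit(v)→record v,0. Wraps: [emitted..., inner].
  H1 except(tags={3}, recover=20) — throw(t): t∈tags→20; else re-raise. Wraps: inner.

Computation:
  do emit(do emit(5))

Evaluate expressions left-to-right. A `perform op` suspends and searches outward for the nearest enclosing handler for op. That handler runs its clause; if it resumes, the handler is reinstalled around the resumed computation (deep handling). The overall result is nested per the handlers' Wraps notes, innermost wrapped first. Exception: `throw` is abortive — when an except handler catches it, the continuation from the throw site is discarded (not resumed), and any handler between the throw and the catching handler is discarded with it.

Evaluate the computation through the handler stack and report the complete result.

Working:
emit(5) @ H0 ⇒ out+=5
emit(0) @ H0 ⇒ out+=0
H0 returns [5, 0, 0]
H1 returns [5, 0, 0]
= [5, 0, 0]

Answer: [5, 0, 0]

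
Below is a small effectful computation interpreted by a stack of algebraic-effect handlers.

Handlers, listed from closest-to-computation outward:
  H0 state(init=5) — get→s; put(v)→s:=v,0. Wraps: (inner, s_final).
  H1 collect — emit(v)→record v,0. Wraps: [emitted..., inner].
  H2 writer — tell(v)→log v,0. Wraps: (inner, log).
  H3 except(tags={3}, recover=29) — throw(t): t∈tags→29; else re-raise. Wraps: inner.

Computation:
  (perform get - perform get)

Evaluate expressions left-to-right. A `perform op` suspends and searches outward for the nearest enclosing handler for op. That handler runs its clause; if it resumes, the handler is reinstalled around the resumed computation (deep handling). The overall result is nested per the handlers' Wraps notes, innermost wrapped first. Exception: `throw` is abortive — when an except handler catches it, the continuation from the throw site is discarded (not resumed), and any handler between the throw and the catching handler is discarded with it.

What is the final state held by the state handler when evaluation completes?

Answer: 5

Working:
get @ H0 ⇒ 5
get @ H0 ⇒ 5
H0 returns (0, 5)
H1 returns [(0, 5)]
H2 returns ([(0, 5)], ())
H3 returns ([(0, 5)], ())
= ([(0, 5)], ())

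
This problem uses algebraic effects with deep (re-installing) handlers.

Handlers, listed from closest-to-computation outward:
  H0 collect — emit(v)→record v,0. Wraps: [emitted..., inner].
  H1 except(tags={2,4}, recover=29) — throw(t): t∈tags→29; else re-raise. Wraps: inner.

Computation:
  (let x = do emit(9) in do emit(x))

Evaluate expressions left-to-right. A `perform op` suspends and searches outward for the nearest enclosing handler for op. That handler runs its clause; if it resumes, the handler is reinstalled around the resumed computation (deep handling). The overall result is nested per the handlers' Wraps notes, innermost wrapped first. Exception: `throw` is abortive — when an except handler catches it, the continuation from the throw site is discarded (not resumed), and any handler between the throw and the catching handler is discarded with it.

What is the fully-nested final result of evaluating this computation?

Step-by-step:
emit(9) @ H0 ⇒ out+=9
emit(0) @ H0 ⇒ out+=0
H0 returns [9, 0, 0]
H1 returns [9, 0, 0]
= [9, 0, 0]

Answer: [9, 0, 0]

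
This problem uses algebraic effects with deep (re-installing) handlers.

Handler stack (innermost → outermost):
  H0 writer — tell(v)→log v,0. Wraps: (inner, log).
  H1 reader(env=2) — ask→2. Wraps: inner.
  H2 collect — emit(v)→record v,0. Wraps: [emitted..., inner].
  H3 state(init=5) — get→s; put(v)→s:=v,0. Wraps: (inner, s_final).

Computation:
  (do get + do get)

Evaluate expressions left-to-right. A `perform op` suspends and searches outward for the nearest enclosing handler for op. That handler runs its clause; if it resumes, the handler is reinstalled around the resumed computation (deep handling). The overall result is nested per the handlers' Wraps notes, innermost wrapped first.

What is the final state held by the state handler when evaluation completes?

Answer: 5

Evaluation trace:
get @ H3 ⇒ 5
get @ H3 ⇒ 5
H0 returns (10, ())
H1 returns (10, ())
H2 returns [(10, ())]
H3 returns ([(10, ())], 5)
= ([(10, ())], 5)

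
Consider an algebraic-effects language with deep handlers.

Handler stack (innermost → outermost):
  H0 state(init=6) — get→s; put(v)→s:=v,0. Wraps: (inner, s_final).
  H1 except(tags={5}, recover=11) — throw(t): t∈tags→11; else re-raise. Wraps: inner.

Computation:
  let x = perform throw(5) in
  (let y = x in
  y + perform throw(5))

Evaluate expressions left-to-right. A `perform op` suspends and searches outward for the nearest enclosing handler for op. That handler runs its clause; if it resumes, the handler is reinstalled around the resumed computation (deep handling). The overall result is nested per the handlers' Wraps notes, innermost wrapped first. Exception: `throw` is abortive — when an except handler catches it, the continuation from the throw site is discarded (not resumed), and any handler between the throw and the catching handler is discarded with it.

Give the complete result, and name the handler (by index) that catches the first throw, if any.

Working:
throw(5) @ H1 caught ⇒ 11
= 11

Answer: 11 ; first throw caught by: H1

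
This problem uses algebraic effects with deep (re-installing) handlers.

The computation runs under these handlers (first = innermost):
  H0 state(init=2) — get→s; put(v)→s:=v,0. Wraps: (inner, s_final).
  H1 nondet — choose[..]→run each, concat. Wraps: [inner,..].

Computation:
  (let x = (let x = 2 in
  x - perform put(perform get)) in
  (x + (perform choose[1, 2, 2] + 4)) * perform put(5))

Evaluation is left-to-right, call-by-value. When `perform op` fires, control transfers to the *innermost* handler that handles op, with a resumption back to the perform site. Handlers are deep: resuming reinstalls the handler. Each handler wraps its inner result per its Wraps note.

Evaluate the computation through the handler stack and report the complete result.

Answer: [(0, 5), (0, 5), (0, 5)]

Evaluation trace:
get @ H0 ⇒ 2
put(2) @ H0 ⇒ s:=2
choose[1, 2, 2] @ H1
  branch[0] choose=1:
    put(5) @ H0 ⇒ s:=5
    H0 returns (0, 5)
    H1 returns [(0, 5)]
  branch[1] choose=2:
    put(5) @ H0 ⇒ s:=5
    H0 returns (0, 5)
    H1 returns [(0, 5)]
  branch[2] choose=2:
    put(5) @ H0 ⇒ s:=5
    H0 returns (0, 5)
    H1 returns [(0, 5)]
= [(0, 5), (0, 5), (0, 5)]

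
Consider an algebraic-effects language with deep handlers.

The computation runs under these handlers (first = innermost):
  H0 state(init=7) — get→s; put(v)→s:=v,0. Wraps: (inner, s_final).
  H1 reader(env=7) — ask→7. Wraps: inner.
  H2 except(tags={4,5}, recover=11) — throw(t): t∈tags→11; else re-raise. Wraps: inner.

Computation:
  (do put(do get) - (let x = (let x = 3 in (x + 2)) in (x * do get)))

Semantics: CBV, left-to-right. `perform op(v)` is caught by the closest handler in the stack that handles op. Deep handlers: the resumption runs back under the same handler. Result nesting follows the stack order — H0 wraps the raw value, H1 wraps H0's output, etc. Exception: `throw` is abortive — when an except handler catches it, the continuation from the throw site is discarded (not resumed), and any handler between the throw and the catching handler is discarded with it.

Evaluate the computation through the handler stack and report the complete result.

Step-by-step:
get @ H0 ⇒ 7
put(7) @ H0 ⇒ s:=7
get @ H0 ⇒ 7
H0 returns (-35, 7)
H1 returns (-35, 7)
H2 returns (-35, 7)
= (-35, 7)

Answer: (-35, 7)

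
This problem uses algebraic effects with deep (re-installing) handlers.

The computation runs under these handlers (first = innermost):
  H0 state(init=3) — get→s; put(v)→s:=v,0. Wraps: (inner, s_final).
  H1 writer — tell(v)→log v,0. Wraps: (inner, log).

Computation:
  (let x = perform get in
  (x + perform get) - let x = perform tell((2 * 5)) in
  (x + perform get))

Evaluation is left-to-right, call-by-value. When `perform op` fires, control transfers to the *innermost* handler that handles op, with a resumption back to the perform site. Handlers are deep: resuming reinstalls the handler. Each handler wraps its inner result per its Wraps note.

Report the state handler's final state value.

Answer: 3

Step-by-step:
get @ H0 ⇒ 3
get @ H0 ⇒ 3
tell(10) @ H1 ⇒ log+=10
get @ H0 ⇒ 3
H0 returns (3, 3)
H1 returns ((3, 3), (10))
= ((3, 3), (10))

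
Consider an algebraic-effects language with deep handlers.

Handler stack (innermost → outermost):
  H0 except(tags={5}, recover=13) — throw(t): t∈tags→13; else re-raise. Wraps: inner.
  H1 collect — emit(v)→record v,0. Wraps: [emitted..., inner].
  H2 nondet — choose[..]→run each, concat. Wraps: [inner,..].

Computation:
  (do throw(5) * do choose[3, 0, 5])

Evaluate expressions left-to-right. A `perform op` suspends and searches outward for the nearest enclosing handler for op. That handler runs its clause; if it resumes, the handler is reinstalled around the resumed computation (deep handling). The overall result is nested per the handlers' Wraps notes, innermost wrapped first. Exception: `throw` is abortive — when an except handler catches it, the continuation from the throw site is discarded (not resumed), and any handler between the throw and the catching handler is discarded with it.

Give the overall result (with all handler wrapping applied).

Evaluation trace:
throw(5) @ H0 caught ⇒ 13
H1 returns [13]
H2 returns [[13]]
= [[13]]

Answer: [[13]]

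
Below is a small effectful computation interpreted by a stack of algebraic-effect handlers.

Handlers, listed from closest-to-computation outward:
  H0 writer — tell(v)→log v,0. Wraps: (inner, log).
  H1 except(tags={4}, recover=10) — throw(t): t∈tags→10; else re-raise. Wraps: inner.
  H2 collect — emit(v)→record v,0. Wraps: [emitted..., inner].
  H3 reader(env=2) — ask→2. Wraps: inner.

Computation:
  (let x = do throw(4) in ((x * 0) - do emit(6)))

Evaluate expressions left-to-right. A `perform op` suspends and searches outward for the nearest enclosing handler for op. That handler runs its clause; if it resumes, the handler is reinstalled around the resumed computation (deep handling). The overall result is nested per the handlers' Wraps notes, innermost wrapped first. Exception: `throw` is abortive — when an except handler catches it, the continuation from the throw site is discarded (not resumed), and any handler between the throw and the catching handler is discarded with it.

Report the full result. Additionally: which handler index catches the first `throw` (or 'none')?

Answer: [10] ; first throw caught by: H1

Evaluation trace:
throw(4) @ H1 caught ⇒ 10
H2 returns [10]
H3 returns [10]
= [10]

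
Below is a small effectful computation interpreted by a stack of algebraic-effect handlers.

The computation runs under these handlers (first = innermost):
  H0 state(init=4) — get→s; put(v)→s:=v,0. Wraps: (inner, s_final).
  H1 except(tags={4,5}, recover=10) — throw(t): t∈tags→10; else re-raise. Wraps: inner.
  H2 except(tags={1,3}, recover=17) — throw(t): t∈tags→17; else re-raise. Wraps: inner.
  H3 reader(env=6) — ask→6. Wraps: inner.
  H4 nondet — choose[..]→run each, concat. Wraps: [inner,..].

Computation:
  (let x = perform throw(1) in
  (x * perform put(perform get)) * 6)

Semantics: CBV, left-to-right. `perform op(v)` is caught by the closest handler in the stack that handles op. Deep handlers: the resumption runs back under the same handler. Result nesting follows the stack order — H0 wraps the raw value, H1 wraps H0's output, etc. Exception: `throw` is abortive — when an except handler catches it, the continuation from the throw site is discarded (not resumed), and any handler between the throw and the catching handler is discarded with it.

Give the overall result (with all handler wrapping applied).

Answer: [17]

Working:
throw(1) @ H1 re-raised
throw(1) @ H2 caught ⇒ 17
H3 returns 17
H4 returns [17]
= [17]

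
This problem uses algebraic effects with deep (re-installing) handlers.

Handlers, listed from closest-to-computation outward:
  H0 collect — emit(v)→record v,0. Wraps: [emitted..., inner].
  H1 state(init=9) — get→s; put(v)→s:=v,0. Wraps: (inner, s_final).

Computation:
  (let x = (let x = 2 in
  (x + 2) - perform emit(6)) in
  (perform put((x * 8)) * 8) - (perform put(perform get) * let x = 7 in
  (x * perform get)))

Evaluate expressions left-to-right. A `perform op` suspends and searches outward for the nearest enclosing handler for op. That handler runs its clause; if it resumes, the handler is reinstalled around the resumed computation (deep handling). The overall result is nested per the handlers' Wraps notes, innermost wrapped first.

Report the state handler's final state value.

Step-by-step:
emit(6) @ H0 ⇒ out+=6
put(32) @ H1 ⇒ s:=32
get @ H1 ⇒ 32
put(32) @ H1 ⇒ s:=32
get @ H1 ⇒ 32
H0 returns [6, 0]
H1 returns ([6, 0], 32)
= ([6, 0], 32)

Answer: 32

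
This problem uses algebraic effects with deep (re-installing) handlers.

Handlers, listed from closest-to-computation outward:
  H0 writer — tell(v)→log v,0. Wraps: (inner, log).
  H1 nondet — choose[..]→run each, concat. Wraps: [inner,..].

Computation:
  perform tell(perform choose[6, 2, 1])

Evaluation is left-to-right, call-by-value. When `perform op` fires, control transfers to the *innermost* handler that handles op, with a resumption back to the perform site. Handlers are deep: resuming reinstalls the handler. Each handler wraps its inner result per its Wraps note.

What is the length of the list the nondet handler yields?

Answer: 3

Working:
choose[6, 2, 1] @ H1
  branch[0] choose=6:
    tell(6) @ H0 ⇒ log+=6
    H0 returns (0, (6))
    H1 returns [(0, (6))]
  branch[1] choose=2:
    tell(2) @ H0 ⇒ log+=2
    H0 returns (0, (2))
    H1 returns [(0, (2))]
  branch[2] choose=1:
    tell(1) @ H0 ⇒ log+=1
    H0 returns (0, (1))
    H1 returns [(0, (1))]
= [(0, (6)), (0, (2)), (0, (1))]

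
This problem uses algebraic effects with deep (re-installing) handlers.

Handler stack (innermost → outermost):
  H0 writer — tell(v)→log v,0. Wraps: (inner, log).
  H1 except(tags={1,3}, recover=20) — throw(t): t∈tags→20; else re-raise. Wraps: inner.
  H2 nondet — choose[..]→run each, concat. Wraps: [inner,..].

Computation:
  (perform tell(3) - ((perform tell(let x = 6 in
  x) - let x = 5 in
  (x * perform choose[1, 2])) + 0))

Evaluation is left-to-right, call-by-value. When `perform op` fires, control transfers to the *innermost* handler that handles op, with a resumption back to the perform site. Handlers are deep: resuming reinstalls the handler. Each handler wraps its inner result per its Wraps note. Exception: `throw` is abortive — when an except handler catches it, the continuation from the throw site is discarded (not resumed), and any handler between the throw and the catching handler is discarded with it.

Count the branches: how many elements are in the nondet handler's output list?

Answer: 2

Evaluation trace:
tell(3) @ H0 ⇒ log+=3
tell(6) @ H0 ⇒ log+=6
choose[1, 2] @ H2
  branch[0] choose=1:
    H0 returns (5, (3, 6))
    H1 returns (5, (3, 6))
    H2 returns [(5, (3, 6))]
  branch[1] choose=2:
    H0 returns (10, (3, 6))
    H1 returns (10, (3, 6))
    H2 returns [(10, (3, 6))]
= [(5, (3, 6)), (10, (3, 6))]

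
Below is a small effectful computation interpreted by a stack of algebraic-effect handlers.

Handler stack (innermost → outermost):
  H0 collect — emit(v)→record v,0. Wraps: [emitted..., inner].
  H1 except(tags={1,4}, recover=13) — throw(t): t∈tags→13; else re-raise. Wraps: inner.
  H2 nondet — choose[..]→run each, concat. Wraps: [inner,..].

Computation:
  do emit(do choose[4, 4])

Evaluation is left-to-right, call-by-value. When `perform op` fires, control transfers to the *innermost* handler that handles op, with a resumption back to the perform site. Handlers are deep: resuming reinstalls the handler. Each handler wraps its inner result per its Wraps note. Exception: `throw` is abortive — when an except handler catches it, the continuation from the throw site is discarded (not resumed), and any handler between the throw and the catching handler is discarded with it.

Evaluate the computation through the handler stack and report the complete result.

Evaluation trace:
choose[4, 4] @ H2
  branch[0] choose=4:
    emit(4) @ H0 ⇒ out+=4
    H0 returns [4, 0]
    H1 returns [4, 0]
    H2 returns [[4, 0]]
  branch[1] choose=4:
    emit(4) @ H0 ⇒ out+=4
    H0 returns [4, 0]
    H1 returns [4, 0]
    H2 returns [[4, 0]]
= [[4, 0], [4, 0]]

Answer: [[4, 0], [4, 0]]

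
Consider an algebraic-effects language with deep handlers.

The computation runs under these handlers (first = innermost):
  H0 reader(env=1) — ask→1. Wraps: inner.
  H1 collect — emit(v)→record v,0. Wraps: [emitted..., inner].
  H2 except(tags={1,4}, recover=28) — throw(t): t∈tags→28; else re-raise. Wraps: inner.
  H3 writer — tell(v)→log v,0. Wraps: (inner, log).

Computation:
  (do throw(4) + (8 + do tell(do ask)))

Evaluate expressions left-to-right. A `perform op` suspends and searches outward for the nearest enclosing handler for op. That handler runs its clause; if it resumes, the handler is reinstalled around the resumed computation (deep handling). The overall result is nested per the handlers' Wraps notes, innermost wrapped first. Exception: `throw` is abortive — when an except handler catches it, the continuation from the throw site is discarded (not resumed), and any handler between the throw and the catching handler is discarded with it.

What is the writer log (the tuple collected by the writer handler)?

Step-by-step:
throw(4) @ H2 caught ⇒ 28
H3 returns (28, ())
= (28, ())

Answer: ()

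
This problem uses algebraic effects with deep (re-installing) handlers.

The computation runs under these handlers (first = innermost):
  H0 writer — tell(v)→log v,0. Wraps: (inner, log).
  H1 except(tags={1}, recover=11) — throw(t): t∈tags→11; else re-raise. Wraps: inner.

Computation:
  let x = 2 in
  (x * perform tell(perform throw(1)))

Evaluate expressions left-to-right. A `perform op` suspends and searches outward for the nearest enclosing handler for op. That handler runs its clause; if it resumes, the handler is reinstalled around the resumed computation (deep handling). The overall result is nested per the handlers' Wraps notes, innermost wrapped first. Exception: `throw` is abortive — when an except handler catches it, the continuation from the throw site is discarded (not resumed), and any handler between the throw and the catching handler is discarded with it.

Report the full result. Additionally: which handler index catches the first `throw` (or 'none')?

Answer: 11 ; first throw caught by: H1

Evaluation trace:
throw(1) @ H1 caught ⇒ 11
= 11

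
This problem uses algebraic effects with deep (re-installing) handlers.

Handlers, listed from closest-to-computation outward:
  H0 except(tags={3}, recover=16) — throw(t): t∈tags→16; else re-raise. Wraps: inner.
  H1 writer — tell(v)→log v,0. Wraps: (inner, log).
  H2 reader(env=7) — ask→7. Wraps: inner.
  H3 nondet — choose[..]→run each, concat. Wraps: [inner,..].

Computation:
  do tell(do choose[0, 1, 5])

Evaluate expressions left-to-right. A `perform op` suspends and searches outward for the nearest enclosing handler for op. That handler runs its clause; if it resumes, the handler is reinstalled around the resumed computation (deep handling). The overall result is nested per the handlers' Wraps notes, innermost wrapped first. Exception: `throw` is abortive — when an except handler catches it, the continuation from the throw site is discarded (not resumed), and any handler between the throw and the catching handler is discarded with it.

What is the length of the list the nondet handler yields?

Answer: 3

Working:
choose[0, 1, 5] @ H3
  branch[0] choose=0:
    tell(0) @ H1 ⇒ log+=0
    H0 returns 0
    H1 returns (0, (0))
    H2 returns (0, (0))
    H3 returns [(0, (0))]
  branch[1] choose=1:
    tell(1) @ H1 ⇒ log+=1
    H0 returns 0
    H1 returns (0, (1))
    H2 returns (0, (1))
    H3 returns [(0, (1))]
  branch[2] choose=5:
    tell(5) @ H1 ⇒ log+=5
    H0 returns 0
    H1 returns (0, (5))
    H2 returns (0, (5))
    H3 returns [(0, (5))]
= [(0, (0)), (0, (1)), (0, (5))]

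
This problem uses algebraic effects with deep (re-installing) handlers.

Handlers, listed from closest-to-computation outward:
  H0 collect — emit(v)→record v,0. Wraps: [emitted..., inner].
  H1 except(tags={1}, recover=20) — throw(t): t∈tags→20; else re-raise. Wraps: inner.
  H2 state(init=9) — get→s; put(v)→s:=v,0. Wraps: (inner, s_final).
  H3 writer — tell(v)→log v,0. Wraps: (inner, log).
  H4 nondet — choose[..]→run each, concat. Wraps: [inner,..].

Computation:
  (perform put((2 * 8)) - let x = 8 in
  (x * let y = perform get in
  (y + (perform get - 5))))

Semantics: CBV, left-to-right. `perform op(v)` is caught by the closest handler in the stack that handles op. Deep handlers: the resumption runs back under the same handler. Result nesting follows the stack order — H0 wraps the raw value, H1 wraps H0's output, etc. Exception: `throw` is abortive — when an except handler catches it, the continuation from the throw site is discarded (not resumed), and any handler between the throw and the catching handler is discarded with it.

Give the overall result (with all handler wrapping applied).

Answer: [(([-216], 16), ())]

Step-by-step:
put(16) @ H2 ⇒ s:=16
get @ H2 ⇒ 16
get @ H2 ⇒ 16
H0 returns [-216]
H1 returns [-216]
H2 returns ([-216], 16)
H3 returns (([-216], 16), ())
H4 returns [(([-216], 16), ())]
= [(([-216], 16), ())]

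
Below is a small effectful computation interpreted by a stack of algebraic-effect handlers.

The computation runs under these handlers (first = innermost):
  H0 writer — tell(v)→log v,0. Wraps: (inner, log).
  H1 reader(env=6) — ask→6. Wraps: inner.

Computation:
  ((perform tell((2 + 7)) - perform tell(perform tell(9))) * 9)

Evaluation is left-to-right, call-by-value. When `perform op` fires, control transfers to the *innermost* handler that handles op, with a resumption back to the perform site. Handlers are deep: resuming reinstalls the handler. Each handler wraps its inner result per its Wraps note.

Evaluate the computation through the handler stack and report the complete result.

Answer: (0, (9, 9, 0))

Step-by-step:
tell(9) @ H0 ⇒ log+=9
tell(9) @ H0 ⇒ log+=9
tell(0) @ H0 ⇒ log+=0
H0 returns (0, (9, 9, 0))
H1 returns (0, (9, 9, 0))
= (0, (9, 9, 0))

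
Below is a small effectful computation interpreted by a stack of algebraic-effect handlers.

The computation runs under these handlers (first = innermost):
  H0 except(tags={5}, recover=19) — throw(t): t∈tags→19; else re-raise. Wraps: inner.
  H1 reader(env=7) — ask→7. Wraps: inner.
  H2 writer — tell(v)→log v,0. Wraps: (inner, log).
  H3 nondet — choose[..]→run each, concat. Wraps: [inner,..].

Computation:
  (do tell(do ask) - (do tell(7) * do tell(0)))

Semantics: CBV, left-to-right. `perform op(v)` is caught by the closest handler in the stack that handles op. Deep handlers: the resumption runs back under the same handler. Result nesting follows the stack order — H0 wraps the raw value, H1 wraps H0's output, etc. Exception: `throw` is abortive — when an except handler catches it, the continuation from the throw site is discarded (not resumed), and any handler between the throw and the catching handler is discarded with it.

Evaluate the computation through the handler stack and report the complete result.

Working:
ask @ H1 ⇒ 7
tell(7) @ H2 ⇒ log+=7
tell(7) @ H2 ⇒ log+=7
tell(0) @ H2 ⇒ log+=0
H0 returns 0
H1 returns 0
H2 returns (0, (7, 7, 0))
H3 returns [(0, (7, 7, 0))]
= [(0, (7, 7, 0))]

Answer: [(0, (7, 7, 0))]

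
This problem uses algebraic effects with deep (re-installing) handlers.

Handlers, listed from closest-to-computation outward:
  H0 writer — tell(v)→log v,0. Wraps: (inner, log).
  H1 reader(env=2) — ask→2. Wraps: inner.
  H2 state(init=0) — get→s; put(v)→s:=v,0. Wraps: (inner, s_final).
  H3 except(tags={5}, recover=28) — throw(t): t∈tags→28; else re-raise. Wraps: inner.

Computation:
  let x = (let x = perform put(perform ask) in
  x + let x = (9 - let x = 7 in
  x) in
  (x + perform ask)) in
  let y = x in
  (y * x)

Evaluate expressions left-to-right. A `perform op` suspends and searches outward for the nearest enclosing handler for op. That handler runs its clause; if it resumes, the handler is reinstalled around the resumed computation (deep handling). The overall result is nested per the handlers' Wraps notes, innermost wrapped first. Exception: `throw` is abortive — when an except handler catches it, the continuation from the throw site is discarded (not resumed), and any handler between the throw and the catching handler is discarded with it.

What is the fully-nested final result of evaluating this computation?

Answer: ((16, ()), 2)

Evaluation trace:
ask @ H1 ⇒ 2
put(2) @ H2 ⇒ s:=2
ask @ H1 ⇒ 2
H0 returns (16, ())
H1 returns (16, ())
H2 returns ((16, ()), 2)
H3 returns ((16, ()), 2)
= ((16, ()), 2)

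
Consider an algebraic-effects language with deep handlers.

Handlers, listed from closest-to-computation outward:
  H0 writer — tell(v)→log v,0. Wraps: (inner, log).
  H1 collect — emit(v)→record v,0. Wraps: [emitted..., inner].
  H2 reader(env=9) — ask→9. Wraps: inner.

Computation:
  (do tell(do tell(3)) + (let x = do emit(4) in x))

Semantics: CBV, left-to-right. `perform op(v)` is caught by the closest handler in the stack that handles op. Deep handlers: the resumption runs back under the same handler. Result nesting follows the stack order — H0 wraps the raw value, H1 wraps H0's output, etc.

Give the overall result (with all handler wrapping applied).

Answer: [4, (0, (3, 0))]

Working:
tell(3) @ H0 ⇒ log+=3
tell(0) @ H0 ⇒ log+=0
emit(4) @ H1 ⇒ out+=4
H0 returns (0, (3, 0))
H1 returns [4, (0, (3, 0))]
H2 returns [4, (0, (3, 0))]
= [4, (0, (3, 0))]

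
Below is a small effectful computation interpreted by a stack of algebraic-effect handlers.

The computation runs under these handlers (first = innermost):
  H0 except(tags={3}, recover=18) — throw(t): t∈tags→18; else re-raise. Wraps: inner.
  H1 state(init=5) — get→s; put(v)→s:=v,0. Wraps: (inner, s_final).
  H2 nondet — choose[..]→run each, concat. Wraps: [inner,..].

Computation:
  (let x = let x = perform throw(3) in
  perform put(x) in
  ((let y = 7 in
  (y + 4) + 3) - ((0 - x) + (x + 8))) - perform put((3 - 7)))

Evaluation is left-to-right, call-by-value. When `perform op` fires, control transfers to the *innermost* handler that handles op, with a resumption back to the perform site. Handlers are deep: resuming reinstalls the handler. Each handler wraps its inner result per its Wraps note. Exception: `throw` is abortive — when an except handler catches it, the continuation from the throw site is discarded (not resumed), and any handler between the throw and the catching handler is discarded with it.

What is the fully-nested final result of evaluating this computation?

Working:
throw(3) @ H0 caught ⇒ 18
H1 returns (18, 5)
H2 returns [(18, 5)]
= [(18, 5)]

Answer: [(18, 5)]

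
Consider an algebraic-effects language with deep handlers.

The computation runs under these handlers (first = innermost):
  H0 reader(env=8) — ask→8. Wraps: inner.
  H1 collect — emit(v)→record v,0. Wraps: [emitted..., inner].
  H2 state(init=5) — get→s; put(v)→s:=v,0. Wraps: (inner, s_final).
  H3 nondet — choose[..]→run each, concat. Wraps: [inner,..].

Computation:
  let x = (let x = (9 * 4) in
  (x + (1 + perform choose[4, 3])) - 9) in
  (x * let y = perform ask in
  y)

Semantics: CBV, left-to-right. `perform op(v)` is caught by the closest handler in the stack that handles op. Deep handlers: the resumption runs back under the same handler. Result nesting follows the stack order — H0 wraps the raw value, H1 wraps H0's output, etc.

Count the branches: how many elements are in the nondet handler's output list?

Answer: 2

Step-by-step:
choose[4, 3] @ H3
  branch[0] choose=4:
    ask @ H0 ⇒ 8
    H0 returns 256
    H1 returns [256]
    H2 returns ([256], 5)
    H3 returns [([256], 5)]
  branch[1] choose=3:
    ask @ H0 ⇒ 8
    H0 returns 248
    H1 returns [248]
    H2 returns ([248], 5)
    H3 returns [([248], 5)]
= [([256], 5), ([248], 5)]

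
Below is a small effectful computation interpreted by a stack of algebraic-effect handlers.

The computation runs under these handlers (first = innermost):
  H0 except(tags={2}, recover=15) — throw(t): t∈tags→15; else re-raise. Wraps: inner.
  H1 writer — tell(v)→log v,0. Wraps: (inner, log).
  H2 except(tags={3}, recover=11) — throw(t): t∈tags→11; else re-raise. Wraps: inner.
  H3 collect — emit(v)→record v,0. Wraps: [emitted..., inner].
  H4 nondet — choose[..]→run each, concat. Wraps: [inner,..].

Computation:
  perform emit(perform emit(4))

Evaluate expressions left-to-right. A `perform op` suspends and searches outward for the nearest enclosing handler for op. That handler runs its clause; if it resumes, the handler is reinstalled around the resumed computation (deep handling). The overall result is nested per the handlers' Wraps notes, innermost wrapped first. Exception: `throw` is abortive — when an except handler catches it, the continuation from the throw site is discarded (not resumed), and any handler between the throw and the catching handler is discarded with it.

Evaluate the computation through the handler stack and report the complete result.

Answer: [[4, 0, (0, ())]]

Step-by-step:
emit(4) @ H3 ⇒ out+=4
emit(0) @ H3 ⇒ out+=0
H0 returns 0
H1 returns (0, ())
H2 returns (0, ())
H3 returns [4, 0, (0, ())]
H4 returns [[4, 0, (0, ())]]
= [[4, 0, (0, ())]]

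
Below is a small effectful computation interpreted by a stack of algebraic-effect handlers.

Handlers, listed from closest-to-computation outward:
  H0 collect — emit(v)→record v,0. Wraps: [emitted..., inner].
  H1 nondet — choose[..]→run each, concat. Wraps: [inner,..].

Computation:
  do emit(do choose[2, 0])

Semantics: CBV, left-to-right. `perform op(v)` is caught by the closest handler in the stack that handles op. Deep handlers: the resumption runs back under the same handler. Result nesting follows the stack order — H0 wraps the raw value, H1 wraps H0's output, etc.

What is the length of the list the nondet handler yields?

Answer: 2

Evaluation trace:
choose[2, 0] @ H1
  branch[0] choose=2:
    emit(2) @ H0 ⇒ out+=2
    H0 returns [2, 0]
    H1 returns [[2, 0]]
  branch[1] choose=0:
    emit(0) @ H0 ⇒ out+=0
    H0 returns [0, 0]
    H1 returns [[0, 0]]
= [[2, 0], [0, 0]]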